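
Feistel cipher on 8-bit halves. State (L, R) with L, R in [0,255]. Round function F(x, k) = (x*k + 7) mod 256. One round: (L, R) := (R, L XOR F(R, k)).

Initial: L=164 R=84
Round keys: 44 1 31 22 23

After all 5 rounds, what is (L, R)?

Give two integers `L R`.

Round 1 (k=44): L=84 R=211
Round 2 (k=1): L=211 R=142
Round 3 (k=31): L=142 R=234
Round 4 (k=22): L=234 R=173
Round 5 (k=23): L=173 R=120

Answer: 173 120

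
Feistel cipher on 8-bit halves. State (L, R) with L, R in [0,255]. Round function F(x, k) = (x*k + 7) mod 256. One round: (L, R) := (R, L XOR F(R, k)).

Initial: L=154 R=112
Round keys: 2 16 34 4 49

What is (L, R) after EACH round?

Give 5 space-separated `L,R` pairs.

Round 1 (k=2): L=112 R=125
Round 2 (k=16): L=125 R=167
Round 3 (k=34): L=167 R=72
Round 4 (k=4): L=72 R=128
Round 5 (k=49): L=128 R=207

Answer: 112,125 125,167 167,72 72,128 128,207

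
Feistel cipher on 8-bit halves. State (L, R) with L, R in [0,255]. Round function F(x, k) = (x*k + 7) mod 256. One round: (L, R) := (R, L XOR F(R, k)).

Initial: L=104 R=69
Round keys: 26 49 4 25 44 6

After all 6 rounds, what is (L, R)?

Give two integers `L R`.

Round 1 (k=26): L=69 R=97
Round 2 (k=49): L=97 R=221
Round 3 (k=4): L=221 R=26
Round 4 (k=25): L=26 R=76
Round 5 (k=44): L=76 R=13
Round 6 (k=6): L=13 R=25

Answer: 13 25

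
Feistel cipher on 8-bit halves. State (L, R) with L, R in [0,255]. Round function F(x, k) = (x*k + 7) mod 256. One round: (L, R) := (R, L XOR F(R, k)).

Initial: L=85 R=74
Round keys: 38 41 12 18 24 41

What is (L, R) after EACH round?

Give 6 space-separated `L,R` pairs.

Round 1 (k=38): L=74 R=86
Round 2 (k=41): L=86 R=135
Round 3 (k=12): L=135 R=13
Round 4 (k=18): L=13 R=118
Round 5 (k=24): L=118 R=26
Round 6 (k=41): L=26 R=71

Answer: 74,86 86,135 135,13 13,118 118,26 26,71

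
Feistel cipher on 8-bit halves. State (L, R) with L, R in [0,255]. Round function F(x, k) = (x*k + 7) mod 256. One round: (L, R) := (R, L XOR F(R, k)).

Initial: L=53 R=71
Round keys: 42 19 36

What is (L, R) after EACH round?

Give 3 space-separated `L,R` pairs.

Round 1 (k=42): L=71 R=152
Round 2 (k=19): L=152 R=8
Round 3 (k=36): L=8 R=191

Answer: 71,152 152,8 8,191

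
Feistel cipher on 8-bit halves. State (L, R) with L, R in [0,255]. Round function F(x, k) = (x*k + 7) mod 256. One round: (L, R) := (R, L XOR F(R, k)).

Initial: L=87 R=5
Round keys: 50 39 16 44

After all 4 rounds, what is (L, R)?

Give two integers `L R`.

Answer: 17 215

Derivation:
Round 1 (k=50): L=5 R=86
Round 2 (k=39): L=86 R=36
Round 3 (k=16): L=36 R=17
Round 4 (k=44): L=17 R=215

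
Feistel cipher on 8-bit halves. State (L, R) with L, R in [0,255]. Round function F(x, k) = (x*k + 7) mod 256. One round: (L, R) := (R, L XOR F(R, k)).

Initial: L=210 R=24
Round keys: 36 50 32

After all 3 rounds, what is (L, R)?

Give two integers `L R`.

Round 1 (k=36): L=24 R=181
Round 2 (k=50): L=181 R=121
Round 3 (k=32): L=121 R=146

Answer: 121 146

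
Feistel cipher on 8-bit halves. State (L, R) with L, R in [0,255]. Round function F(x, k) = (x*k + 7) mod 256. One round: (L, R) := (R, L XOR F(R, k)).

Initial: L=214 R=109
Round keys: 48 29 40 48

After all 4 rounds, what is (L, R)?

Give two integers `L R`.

Round 1 (k=48): L=109 R=161
Round 2 (k=29): L=161 R=41
Round 3 (k=40): L=41 R=206
Round 4 (k=48): L=206 R=142

Answer: 206 142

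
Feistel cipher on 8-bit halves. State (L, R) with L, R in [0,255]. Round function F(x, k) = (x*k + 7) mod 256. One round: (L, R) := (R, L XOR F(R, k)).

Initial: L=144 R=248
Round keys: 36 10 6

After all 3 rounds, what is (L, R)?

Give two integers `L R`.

Round 1 (k=36): L=248 R=119
Round 2 (k=10): L=119 R=85
Round 3 (k=6): L=85 R=114

Answer: 85 114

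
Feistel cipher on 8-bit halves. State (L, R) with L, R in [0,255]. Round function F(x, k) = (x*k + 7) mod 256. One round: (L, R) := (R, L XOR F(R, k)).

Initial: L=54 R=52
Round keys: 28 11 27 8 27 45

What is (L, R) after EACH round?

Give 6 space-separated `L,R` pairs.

Round 1 (k=28): L=52 R=129
Round 2 (k=11): L=129 R=166
Round 3 (k=27): L=166 R=8
Round 4 (k=8): L=8 R=225
Round 5 (k=27): L=225 R=202
Round 6 (k=45): L=202 R=104

Answer: 52,129 129,166 166,8 8,225 225,202 202,104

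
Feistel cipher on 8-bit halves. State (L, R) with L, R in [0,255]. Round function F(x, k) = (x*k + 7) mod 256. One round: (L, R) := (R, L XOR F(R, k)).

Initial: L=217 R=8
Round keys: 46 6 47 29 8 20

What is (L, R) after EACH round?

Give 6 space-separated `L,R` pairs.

Answer: 8,174 174,19 19,42 42,218 218,253 253,17

Derivation:
Round 1 (k=46): L=8 R=174
Round 2 (k=6): L=174 R=19
Round 3 (k=47): L=19 R=42
Round 4 (k=29): L=42 R=218
Round 5 (k=8): L=218 R=253
Round 6 (k=20): L=253 R=17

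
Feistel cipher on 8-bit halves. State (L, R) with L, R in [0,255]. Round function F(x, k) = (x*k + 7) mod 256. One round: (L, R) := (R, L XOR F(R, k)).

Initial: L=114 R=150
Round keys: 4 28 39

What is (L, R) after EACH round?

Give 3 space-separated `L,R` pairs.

Answer: 150,45 45,101 101,71

Derivation:
Round 1 (k=4): L=150 R=45
Round 2 (k=28): L=45 R=101
Round 3 (k=39): L=101 R=71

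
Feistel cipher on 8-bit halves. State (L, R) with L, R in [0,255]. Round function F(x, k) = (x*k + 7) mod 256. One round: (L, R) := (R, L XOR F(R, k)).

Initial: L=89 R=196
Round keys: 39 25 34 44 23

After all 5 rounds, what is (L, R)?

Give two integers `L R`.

Round 1 (k=39): L=196 R=186
Round 2 (k=25): L=186 R=245
Round 3 (k=34): L=245 R=43
Round 4 (k=44): L=43 R=158
Round 5 (k=23): L=158 R=18

Answer: 158 18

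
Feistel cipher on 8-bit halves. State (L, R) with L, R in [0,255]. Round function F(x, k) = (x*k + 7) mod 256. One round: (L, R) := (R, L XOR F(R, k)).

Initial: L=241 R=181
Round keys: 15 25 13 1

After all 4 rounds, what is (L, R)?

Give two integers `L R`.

Round 1 (k=15): L=181 R=83
Round 2 (k=25): L=83 R=151
Round 3 (k=13): L=151 R=225
Round 4 (k=1): L=225 R=127

Answer: 225 127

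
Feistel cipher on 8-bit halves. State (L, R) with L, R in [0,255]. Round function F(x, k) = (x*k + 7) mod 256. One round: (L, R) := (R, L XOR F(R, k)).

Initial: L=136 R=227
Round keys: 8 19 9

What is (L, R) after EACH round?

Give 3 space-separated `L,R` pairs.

Round 1 (k=8): L=227 R=151
Round 2 (k=19): L=151 R=223
Round 3 (k=9): L=223 R=73

Answer: 227,151 151,223 223,73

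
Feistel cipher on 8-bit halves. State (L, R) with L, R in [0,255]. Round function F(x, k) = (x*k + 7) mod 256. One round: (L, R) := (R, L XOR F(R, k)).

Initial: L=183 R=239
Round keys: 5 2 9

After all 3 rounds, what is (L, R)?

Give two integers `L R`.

Round 1 (k=5): L=239 R=5
Round 2 (k=2): L=5 R=254
Round 3 (k=9): L=254 R=240

Answer: 254 240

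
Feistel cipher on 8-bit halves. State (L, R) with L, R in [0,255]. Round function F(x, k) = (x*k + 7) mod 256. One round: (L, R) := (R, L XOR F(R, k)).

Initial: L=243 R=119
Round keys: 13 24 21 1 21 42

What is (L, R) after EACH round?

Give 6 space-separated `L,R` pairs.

Round 1 (k=13): L=119 R=225
Round 2 (k=24): L=225 R=104
Round 3 (k=21): L=104 R=110
Round 4 (k=1): L=110 R=29
Round 5 (k=21): L=29 R=6
Round 6 (k=42): L=6 R=30

Answer: 119,225 225,104 104,110 110,29 29,6 6,30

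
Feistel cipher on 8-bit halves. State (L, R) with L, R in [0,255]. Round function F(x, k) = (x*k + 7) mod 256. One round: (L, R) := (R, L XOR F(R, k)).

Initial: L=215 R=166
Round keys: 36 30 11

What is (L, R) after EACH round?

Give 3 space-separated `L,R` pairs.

Round 1 (k=36): L=166 R=136
Round 2 (k=30): L=136 R=81
Round 3 (k=11): L=81 R=10

Answer: 166,136 136,81 81,10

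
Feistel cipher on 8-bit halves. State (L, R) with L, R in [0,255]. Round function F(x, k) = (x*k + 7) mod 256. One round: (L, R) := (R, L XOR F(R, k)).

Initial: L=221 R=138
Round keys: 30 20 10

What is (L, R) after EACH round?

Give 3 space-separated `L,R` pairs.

Round 1 (k=30): L=138 R=238
Round 2 (k=20): L=238 R=21
Round 3 (k=10): L=21 R=55

Answer: 138,238 238,21 21,55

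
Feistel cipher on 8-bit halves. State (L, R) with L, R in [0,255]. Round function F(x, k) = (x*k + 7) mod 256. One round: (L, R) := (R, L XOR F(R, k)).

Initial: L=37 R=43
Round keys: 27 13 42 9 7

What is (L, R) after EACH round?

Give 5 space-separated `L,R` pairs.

Round 1 (k=27): L=43 R=181
Round 2 (k=13): L=181 R=19
Round 3 (k=42): L=19 R=144
Round 4 (k=9): L=144 R=4
Round 5 (k=7): L=4 R=179

Answer: 43,181 181,19 19,144 144,4 4,179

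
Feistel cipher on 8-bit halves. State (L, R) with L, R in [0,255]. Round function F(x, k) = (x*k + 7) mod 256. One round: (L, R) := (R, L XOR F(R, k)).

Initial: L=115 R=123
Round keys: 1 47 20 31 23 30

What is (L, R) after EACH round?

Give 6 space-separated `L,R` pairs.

Answer: 123,241 241,61 61,58 58,48 48,109 109,253

Derivation:
Round 1 (k=1): L=123 R=241
Round 2 (k=47): L=241 R=61
Round 3 (k=20): L=61 R=58
Round 4 (k=31): L=58 R=48
Round 5 (k=23): L=48 R=109
Round 6 (k=30): L=109 R=253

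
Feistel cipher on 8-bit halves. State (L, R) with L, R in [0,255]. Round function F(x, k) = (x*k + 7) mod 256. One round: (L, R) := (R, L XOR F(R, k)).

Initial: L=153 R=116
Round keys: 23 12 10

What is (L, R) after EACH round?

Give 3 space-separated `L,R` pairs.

Round 1 (k=23): L=116 R=234
Round 2 (k=12): L=234 R=139
Round 3 (k=10): L=139 R=159

Answer: 116,234 234,139 139,159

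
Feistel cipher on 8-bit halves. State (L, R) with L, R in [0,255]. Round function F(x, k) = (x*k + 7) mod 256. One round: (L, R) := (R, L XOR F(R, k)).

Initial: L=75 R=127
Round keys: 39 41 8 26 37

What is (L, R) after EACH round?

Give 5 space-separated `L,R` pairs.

Answer: 127,43 43,149 149,132 132,250 250,173

Derivation:
Round 1 (k=39): L=127 R=43
Round 2 (k=41): L=43 R=149
Round 3 (k=8): L=149 R=132
Round 4 (k=26): L=132 R=250
Round 5 (k=37): L=250 R=173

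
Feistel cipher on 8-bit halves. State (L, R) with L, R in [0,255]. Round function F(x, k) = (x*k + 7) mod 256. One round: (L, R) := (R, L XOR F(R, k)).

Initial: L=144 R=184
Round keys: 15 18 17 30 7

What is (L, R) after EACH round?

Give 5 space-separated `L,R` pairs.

Answer: 184,95 95,13 13,187 187,252 252,80

Derivation:
Round 1 (k=15): L=184 R=95
Round 2 (k=18): L=95 R=13
Round 3 (k=17): L=13 R=187
Round 4 (k=30): L=187 R=252
Round 5 (k=7): L=252 R=80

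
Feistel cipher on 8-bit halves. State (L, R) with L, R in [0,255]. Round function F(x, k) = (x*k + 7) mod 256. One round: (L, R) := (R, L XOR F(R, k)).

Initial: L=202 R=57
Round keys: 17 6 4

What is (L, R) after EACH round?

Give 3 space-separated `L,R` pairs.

Round 1 (k=17): L=57 R=26
Round 2 (k=6): L=26 R=154
Round 3 (k=4): L=154 R=117

Answer: 57,26 26,154 154,117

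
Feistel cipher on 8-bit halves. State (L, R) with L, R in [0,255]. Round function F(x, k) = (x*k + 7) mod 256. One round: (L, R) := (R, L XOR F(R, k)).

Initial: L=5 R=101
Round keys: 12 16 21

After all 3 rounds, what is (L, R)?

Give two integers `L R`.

Round 1 (k=12): L=101 R=198
Round 2 (k=16): L=198 R=2
Round 3 (k=21): L=2 R=247

Answer: 2 247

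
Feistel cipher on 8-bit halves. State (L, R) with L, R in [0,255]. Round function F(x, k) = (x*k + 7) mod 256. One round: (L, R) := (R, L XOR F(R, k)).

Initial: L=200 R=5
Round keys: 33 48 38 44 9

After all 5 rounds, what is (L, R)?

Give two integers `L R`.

Answer: 185 63

Derivation:
Round 1 (k=33): L=5 R=100
Round 2 (k=48): L=100 R=194
Round 3 (k=38): L=194 R=183
Round 4 (k=44): L=183 R=185
Round 5 (k=9): L=185 R=63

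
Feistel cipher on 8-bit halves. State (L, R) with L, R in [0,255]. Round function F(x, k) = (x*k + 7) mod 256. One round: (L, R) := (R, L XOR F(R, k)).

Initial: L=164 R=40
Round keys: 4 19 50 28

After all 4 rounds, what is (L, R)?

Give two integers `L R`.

Answer: 84 95

Derivation:
Round 1 (k=4): L=40 R=3
Round 2 (k=19): L=3 R=104
Round 3 (k=50): L=104 R=84
Round 4 (k=28): L=84 R=95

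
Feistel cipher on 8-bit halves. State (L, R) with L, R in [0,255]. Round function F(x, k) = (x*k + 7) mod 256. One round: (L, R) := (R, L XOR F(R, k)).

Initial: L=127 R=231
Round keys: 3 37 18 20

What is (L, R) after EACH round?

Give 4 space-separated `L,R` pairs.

Answer: 231,195 195,209 209,122 122,94

Derivation:
Round 1 (k=3): L=231 R=195
Round 2 (k=37): L=195 R=209
Round 3 (k=18): L=209 R=122
Round 4 (k=20): L=122 R=94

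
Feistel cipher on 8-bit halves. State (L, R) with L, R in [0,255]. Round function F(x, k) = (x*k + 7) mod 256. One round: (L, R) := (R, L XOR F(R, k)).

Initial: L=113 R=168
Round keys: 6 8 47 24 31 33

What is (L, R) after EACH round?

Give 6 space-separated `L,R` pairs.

Round 1 (k=6): L=168 R=134
Round 2 (k=8): L=134 R=159
Round 3 (k=47): L=159 R=190
Round 4 (k=24): L=190 R=72
Round 5 (k=31): L=72 R=1
Round 6 (k=33): L=1 R=96

Answer: 168,134 134,159 159,190 190,72 72,1 1,96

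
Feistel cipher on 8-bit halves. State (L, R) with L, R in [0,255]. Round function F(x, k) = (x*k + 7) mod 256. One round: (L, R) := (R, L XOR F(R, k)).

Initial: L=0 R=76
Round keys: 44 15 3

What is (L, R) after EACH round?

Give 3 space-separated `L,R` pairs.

Answer: 76,23 23,44 44,156

Derivation:
Round 1 (k=44): L=76 R=23
Round 2 (k=15): L=23 R=44
Round 3 (k=3): L=44 R=156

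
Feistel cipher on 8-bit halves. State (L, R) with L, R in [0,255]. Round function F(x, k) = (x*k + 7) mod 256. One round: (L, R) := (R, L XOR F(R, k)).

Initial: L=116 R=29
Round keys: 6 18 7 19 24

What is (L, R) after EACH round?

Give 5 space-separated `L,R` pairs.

Answer: 29,193 193,132 132,98 98,201 201,189

Derivation:
Round 1 (k=6): L=29 R=193
Round 2 (k=18): L=193 R=132
Round 3 (k=7): L=132 R=98
Round 4 (k=19): L=98 R=201
Round 5 (k=24): L=201 R=189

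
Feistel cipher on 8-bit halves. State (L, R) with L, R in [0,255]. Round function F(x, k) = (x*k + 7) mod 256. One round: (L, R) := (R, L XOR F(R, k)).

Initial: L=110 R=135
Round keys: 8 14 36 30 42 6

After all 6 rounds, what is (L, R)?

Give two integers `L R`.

Round 1 (k=8): L=135 R=81
Round 2 (k=14): L=81 R=242
Round 3 (k=36): L=242 R=94
Round 4 (k=30): L=94 R=249
Round 5 (k=42): L=249 R=191
Round 6 (k=6): L=191 R=120

Answer: 191 120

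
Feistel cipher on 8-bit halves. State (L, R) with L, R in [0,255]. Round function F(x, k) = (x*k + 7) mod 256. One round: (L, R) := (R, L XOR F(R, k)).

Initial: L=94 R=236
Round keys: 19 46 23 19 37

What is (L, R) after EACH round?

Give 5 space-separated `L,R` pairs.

Round 1 (k=19): L=236 R=213
Round 2 (k=46): L=213 R=161
Round 3 (k=23): L=161 R=171
Round 4 (k=19): L=171 R=25
Round 5 (k=37): L=25 R=15

Answer: 236,213 213,161 161,171 171,25 25,15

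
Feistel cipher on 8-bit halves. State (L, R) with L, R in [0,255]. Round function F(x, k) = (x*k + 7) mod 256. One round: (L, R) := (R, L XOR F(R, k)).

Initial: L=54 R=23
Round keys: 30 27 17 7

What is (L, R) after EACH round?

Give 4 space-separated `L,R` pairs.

Answer: 23,143 143,11 11,77 77,41

Derivation:
Round 1 (k=30): L=23 R=143
Round 2 (k=27): L=143 R=11
Round 3 (k=17): L=11 R=77
Round 4 (k=7): L=77 R=41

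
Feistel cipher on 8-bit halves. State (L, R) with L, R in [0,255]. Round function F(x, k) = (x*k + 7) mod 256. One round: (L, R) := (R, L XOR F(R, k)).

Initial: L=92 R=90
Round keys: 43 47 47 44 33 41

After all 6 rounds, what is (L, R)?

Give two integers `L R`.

Answer: 152 68

Derivation:
Round 1 (k=43): L=90 R=121
Round 2 (k=47): L=121 R=100
Round 3 (k=47): L=100 R=26
Round 4 (k=44): L=26 R=27
Round 5 (k=33): L=27 R=152
Round 6 (k=41): L=152 R=68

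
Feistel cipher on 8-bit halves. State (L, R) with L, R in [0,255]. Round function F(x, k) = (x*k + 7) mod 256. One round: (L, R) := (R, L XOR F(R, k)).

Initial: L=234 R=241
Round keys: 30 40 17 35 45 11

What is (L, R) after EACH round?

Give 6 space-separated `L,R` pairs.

Answer: 241,175 175,174 174,58 58,91 91,60 60,192

Derivation:
Round 1 (k=30): L=241 R=175
Round 2 (k=40): L=175 R=174
Round 3 (k=17): L=174 R=58
Round 4 (k=35): L=58 R=91
Round 5 (k=45): L=91 R=60
Round 6 (k=11): L=60 R=192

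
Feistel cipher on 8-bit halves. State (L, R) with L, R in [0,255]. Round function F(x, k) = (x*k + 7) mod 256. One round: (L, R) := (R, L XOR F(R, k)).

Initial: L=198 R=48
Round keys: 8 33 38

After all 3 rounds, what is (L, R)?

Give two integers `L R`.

Round 1 (k=8): L=48 R=65
Round 2 (k=33): L=65 R=88
Round 3 (k=38): L=88 R=86

Answer: 88 86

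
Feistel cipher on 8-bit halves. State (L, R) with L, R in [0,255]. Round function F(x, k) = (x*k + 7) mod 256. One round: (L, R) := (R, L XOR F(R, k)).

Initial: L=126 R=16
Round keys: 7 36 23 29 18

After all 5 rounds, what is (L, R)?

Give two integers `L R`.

Answer: 171 48

Derivation:
Round 1 (k=7): L=16 R=9
Round 2 (k=36): L=9 R=91
Round 3 (k=23): L=91 R=61
Round 4 (k=29): L=61 R=171
Round 5 (k=18): L=171 R=48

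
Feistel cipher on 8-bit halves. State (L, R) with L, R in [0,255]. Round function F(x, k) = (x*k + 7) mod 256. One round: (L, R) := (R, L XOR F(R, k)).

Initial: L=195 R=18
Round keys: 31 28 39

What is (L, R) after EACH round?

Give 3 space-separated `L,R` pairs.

Round 1 (k=31): L=18 R=246
Round 2 (k=28): L=246 R=253
Round 3 (k=39): L=253 R=100

Answer: 18,246 246,253 253,100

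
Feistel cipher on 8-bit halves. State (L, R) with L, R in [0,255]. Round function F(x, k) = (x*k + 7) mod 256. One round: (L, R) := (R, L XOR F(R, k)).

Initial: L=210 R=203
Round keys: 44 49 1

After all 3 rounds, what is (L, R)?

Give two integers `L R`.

Round 1 (k=44): L=203 R=57
Round 2 (k=49): L=57 R=59
Round 3 (k=1): L=59 R=123

Answer: 59 123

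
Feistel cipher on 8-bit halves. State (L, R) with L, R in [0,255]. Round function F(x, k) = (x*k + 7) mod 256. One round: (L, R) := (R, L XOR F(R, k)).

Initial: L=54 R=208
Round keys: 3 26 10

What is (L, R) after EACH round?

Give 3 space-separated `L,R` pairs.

Round 1 (k=3): L=208 R=65
Round 2 (k=26): L=65 R=113
Round 3 (k=10): L=113 R=48

Answer: 208,65 65,113 113,48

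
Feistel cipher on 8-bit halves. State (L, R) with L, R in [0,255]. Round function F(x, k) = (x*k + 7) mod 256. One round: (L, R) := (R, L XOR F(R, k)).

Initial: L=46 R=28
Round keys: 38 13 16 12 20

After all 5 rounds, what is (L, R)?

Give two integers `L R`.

Answer: 71 21

Derivation:
Round 1 (k=38): L=28 R=1
Round 2 (k=13): L=1 R=8
Round 3 (k=16): L=8 R=134
Round 4 (k=12): L=134 R=71
Round 5 (k=20): L=71 R=21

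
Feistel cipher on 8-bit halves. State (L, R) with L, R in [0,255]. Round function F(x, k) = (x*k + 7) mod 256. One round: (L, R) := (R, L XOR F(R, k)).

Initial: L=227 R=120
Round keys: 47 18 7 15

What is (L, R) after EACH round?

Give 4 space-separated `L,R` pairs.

Answer: 120,236 236,231 231,180 180,116

Derivation:
Round 1 (k=47): L=120 R=236
Round 2 (k=18): L=236 R=231
Round 3 (k=7): L=231 R=180
Round 4 (k=15): L=180 R=116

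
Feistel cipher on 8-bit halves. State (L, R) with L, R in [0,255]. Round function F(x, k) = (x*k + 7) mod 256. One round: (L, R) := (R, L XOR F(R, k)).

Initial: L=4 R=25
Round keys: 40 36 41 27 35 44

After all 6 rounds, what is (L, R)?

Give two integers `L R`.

Round 1 (k=40): L=25 R=235
Round 2 (k=36): L=235 R=10
Round 3 (k=41): L=10 R=74
Round 4 (k=27): L=74 R=223
Round 5 (k=35): L=223 R=206
Round 6 (k=44): L=206 R=176

Answer: 206 176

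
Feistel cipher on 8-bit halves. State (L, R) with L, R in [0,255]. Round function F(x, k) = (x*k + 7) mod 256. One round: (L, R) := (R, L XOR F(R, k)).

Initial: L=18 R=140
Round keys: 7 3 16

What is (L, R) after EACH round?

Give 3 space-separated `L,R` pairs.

Answer: 140,201 201,238 238,46

Derivation:
Round 1 (k=7): L=140 R=201
Round 2 (k=3): L=201 R=238
Round 3 (k=16): L=238 R=46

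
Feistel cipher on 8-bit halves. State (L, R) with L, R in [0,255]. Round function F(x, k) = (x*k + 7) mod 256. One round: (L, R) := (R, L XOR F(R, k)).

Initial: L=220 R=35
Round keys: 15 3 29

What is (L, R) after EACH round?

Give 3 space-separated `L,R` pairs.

Answer: 35,200 200,124 124,219

Derivation:
Round 1 (k=15): L=35 R=200
Round 2 (k=3): L=200 R=124
Round 3 (k=29): L=124 R=219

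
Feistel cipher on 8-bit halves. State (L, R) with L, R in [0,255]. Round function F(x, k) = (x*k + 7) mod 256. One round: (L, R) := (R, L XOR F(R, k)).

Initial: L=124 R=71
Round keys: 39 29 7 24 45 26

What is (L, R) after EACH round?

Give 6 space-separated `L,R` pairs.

Answer: 71,164 164,220 220,175 175,179 179,209 209,242

Derivation:
Round 1 (k=39): L=71 R=164
Round 2 (k=29): L=164 R=220
Round 3 (k=7): L=220 R=175
Round 4 (k=24): L=175 R=179
Round 5 (k=45): L=179 R=209
Round 6 (k=26): L=209 R=242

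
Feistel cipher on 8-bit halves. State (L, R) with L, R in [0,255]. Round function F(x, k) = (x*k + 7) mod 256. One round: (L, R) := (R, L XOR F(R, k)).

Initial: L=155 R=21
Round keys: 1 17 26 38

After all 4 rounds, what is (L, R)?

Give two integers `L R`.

Round 1 (k=1): L=21 R=135
Round 2 (k=17): L=135 R=235
Round 3 (k=26): L=235 R=98
Round 4 (k=38): L=98 R=120

Answer: 98 120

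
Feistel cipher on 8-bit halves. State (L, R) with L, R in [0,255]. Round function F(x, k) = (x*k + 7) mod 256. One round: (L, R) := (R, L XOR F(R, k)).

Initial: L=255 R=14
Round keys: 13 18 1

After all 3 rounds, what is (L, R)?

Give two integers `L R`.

Answer: 165 238

Derivation:
Round 1 (k=13): L=14 R=66
Round 2 (k=18): L=66 R=165
Round 3 (k=1): L=165 R=238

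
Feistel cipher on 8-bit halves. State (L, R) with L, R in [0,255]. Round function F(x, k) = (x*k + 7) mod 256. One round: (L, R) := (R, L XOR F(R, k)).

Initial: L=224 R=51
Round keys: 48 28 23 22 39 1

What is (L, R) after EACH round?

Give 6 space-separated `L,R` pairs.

Round 1 (k=48): L=51 R=119
Round 2 (k=28): L=119 R=56
Round 3 (k=23): L=56 R=120
Round 4 (k=22): L=120 R=111
Round 5 (k=39): L=111 R=136
Round 6 (k=1): L=136 R=224

Answer: 51,119 119,56 56,120 120,111 111,136 136,224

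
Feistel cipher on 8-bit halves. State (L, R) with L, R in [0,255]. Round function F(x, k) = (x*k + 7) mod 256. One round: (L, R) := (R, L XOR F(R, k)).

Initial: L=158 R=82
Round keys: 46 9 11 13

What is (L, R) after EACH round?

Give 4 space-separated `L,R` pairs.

Round 1 (k=46): L=82 R=93
Round 2 (k=9): L=93 R=30
Round 3 (k=11): L=30 R=12
Round 4 (k=13): L=12 R=189

Answer: 82,93 93,30 30,12 12,189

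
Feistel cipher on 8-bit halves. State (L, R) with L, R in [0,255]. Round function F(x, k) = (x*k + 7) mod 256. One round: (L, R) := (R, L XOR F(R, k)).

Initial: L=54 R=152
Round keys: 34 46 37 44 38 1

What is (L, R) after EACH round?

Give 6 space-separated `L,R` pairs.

Answer: 152,1 1,173 173,9 9,62 62,50 50,7

Derivation:
Round 1 (k=34): L=152 R=1
Round 2 (k=46): L=1 R=173
Round 3 (k=37): L=173 R=9
Round 4 (k=44): L=9 R=62
Round 5 (k=38): L=62 R=50
Round 6 (k=1): L=50 R=7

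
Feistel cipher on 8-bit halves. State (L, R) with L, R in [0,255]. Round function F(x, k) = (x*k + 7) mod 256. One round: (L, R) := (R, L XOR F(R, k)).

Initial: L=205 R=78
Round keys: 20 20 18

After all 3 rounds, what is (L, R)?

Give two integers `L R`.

Round 1 (k=20): L=78 R=210
Round 2 (k=20): L=210 R=33
Round 3 (k=18): L=33 R=139

Answer: 33 139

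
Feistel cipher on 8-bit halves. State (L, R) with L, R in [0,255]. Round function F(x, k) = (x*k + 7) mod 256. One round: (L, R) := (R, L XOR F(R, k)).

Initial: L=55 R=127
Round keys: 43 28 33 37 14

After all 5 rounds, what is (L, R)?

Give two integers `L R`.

Round 1 (k=43): L=127 R=107
Round 2 (k=28): L=107 R=196
Round 3 (k=33): L=196 R=32
Round 4 (k=37): L=32 R=99
Round 5 (k=14): L=99 R=81

Answer: 99 81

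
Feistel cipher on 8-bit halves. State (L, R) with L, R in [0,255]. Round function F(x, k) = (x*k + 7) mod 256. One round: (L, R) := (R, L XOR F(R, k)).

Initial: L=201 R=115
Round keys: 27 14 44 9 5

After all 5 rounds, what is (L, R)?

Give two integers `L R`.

Round 1 (k=27): L=115 R=225
Round 2 (k=14): L=225 R=38
Round 3 (k=44): L=38 R=110
Round 4 (k=9): L=110 R=195
Round 5 (k=5): L=195 R=184

Answer: 195 184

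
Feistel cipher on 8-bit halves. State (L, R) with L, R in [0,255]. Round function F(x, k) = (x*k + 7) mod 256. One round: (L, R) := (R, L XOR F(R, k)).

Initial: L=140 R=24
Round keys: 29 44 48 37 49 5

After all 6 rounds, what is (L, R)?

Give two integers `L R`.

Round 1 (k=29): L=24 R=51
Round 2 (k=44): L=51 R=211
Round 3 (k=48): L=211 R=164
Round 4 (k=37): L=164 R=104
Round 5 (k=49): L=104 R=75
Round 6 (k=5): L=75 R=22

Answer: 75 22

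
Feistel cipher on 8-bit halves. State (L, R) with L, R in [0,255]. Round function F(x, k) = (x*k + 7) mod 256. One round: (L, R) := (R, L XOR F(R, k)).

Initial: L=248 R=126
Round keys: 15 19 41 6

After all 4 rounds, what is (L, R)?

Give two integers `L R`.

Round 1 (k=15): L=126 R=145
Round 2 (k=19): L=145 R=180
Round 3 (k=41): L=180 R=74
Round 4 (k=6): L=74 R=119

Answer: 74 119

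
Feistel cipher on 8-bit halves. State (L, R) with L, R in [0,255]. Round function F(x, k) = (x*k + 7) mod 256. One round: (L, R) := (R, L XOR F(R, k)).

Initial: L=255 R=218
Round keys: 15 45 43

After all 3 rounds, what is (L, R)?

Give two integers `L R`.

Answer: 11 210

Derivation:
Round 1 (k=15): L=218 R=50
Round 2 (k=45): L=50 R=11
Round 3 (k=43): L=11 R=210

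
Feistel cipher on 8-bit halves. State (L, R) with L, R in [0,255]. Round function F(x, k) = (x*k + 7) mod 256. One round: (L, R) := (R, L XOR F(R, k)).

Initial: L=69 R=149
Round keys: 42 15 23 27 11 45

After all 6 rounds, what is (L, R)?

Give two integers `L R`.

Answer: 50 193

Derivation:
Round 1 (k=42): L=149 R=60
Round 2 (k=15): L=60 R=30
Round 3 (k=23): L=30 R=133
Round 4 (k=27): L=133 R=16
Round 5 (k=11): L=16 R=50
Round 6 (k=45): L=50 R=193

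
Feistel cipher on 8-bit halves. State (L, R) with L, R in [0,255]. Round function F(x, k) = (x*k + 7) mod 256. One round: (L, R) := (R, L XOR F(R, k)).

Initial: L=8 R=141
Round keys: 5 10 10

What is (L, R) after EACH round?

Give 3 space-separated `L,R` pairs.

Answer: 141,192 192,10 10,171

Derivation:
Round 1 (k=5): L=141 R=192
Round 2 (k=10): L=192 R=10
Round 3 (k=10): L=10 R=171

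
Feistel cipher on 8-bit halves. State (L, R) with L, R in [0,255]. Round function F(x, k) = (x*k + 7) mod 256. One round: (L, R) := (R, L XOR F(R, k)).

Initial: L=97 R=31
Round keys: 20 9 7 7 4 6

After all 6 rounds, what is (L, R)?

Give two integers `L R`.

Round 1 (k=20): L=31 R=18
Round 2 (k=9): L=18 R=182
Round 3 (k=7): L=182 R=19
Round 4 (k=7): L=19 R=58
Round 5 (k=4): L=58 R=252
Round 6 (k=6): L=252 R=213

Answer: 252 213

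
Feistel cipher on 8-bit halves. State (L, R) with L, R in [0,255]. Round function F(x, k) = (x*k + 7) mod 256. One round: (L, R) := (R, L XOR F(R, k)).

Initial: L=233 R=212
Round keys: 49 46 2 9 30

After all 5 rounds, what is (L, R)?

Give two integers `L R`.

Round 1 (k=49): L=212 R=114
Round 2 (k=46): L=114 R=87
Round 3 (k=2): L=87 R=199
Round 4 (k=9): L=199 R=81
Round 5 (k=30): L=81 R=66

Answer: 81 66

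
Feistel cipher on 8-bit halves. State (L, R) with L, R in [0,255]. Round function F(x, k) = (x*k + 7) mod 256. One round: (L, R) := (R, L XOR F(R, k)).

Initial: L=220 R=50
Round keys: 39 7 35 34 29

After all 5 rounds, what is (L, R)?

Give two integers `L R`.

Round 1 (k=39): L=50 R=121
Round 2 (k=7): L=121 R=100
Round 3 (k=35): L=100 R=202
Round 4 (k=34): L=202 R=191
Round 5 (k=29): L=191 R=96

Answer: 191 96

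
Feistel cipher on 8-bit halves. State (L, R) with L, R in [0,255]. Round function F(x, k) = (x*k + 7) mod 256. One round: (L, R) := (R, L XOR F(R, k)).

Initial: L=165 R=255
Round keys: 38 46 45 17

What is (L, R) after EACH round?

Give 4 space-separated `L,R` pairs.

Round 1 (k=38): L=255 R=68
Round 2 (k=46): L=68 R=192
Round 3 (k=45): L=192 R=131
Round 4 (k=17): L=131 R=122

Answer: 255,68 68,192 192,131 131,122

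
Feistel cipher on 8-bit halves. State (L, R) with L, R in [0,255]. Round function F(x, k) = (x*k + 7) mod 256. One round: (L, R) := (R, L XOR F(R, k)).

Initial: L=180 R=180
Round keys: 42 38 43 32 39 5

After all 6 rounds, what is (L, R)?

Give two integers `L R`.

Answer: 0 221

Derivation:
Round 1 (k=42): L=180 R=59
Round 2 (k=38): L=59 R=125
Round 3 (k=43): L=125 R=61
Round 4 (k=32): L=61 R=218
Round 5 (k=39): L=218 R=0
Round 6 (k=5): L=0 R=221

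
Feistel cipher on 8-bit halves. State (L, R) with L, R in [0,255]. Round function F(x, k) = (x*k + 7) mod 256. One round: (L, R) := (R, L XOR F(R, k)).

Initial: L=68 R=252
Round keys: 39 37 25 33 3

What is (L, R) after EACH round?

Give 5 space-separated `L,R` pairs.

Answer: 252,47 47,46 46,170 170,223 223,14

Derivation:
Round 1 (k=39): L=252 R=47
Round 2 (k=37): L=47 R=46
Round 3 (k=25): L=46 R=170
Round 4 (k=33): L=170 R=223
Round 5 (k=3): L=223 R=14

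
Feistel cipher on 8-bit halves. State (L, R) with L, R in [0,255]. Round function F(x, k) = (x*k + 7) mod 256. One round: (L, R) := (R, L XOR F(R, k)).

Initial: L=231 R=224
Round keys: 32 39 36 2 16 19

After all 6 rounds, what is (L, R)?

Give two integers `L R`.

Answer: 68 25

Derivation:
Round 1 (k=32): L=224 R=224
Round 2 (k=39): L=224 R=199
Round 3 (k=36): L=199 R=227
Round 4 (k=2): L=227 R=10
Round 5 (k=16): L=10 R=68
Round 6 (k=19): L=68 R=25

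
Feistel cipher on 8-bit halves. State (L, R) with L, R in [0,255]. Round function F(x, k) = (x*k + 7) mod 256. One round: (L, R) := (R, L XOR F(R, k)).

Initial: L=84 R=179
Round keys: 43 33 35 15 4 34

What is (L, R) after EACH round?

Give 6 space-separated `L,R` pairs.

Answer: 179,76 76,96 96,107 107,44 44,220 220,19

Derivation:
Round 1 (k=43): L=179 R=76
Round 2 (k=33): L=76 R=96
Round 3 (k=35): L=96 R=107
Round 4 (k=15): L=107 R=44
Round 5 (k=4): L=44 R=220
Round 6 (k=34): L=220 R=19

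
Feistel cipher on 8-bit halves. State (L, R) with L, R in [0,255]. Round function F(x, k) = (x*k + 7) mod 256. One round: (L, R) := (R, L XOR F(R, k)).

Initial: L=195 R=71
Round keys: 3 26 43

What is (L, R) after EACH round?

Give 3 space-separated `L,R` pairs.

Round 1 (k=3): L=71 R=31
Round 2 (k=26): L=31 R=106
Round 3 (k=43): L=106 R=202

Answer: 71,31 31,106 106,202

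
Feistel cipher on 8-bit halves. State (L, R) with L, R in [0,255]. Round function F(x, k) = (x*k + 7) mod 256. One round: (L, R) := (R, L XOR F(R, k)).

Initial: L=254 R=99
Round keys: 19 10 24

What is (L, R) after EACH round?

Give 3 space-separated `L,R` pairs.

Answer: 99,158 158,80 80,25

Derivation:
Round 1 (k=19): L=99 R=158
Round 2 (k=10): L=158 R=80
Round 3 (k=24): L=80 R=25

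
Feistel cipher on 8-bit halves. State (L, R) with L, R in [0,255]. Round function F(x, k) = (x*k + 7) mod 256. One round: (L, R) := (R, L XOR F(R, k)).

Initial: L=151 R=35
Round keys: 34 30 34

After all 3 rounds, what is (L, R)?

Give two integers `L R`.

Round 1 (k=34): L=35 R=58
Round 2 (k=30): L=58 R=240
Round 3 (k=34): L=240 R=221

Answer: 240 221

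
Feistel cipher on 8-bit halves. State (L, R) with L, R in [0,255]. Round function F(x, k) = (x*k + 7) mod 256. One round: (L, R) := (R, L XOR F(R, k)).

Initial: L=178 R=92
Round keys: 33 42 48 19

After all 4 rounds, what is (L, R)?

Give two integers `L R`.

Answer: 38 212

Derivation:
Round 1 (k=33): L=92 R=81
Round 2 (k=42): L=81 R=13
Round 3 (k=48): L=13 R=38
Round 4 (k=19): L=38 R=212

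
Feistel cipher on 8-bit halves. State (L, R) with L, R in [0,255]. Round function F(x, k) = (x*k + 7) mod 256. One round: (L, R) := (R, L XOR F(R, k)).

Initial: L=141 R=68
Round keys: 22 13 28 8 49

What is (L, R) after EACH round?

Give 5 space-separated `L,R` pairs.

Round 1 (k=22): L=68 R=82
Round 2 (k=13): L=82 R=117
Round 3 (k=28): L=117 R=129
Round 4 (k=8): L=129 R=122
Round 5 (k=49): L=122 R=224

Answer: 68,82 82,117 117,129 129,122 122,224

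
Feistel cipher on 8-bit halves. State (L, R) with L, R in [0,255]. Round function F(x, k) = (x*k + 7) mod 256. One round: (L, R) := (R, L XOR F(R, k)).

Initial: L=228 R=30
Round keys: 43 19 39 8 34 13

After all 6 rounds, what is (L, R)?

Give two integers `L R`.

Answer: 15 181

Derivation:
Round 1 (k=43): L=30 R=245
Round 2 (k=19): L=245 R=40
Round 3 (k=39): L=40 R=234
Round 4 (k=8): L=234 R=127
Round 5 (k=34): L=127 R=15
Round 6 (k=13): L=15 R=181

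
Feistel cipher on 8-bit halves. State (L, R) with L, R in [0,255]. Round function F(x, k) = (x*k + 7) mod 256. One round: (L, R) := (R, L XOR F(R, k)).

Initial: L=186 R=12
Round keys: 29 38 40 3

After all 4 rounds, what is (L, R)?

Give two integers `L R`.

Answer: 118 88

Derivation:
Round 1 (k=29): L=12 R=217
Round 2 (k=38): L=217 R=49
Round 3 (k=40): L=49 R=118
Round 4 (k=3): L=118 R=88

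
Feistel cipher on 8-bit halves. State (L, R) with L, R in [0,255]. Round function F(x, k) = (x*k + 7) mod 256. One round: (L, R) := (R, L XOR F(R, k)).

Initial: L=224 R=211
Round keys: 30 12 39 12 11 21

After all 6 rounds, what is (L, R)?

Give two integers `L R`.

Answer: 202 22

Derivation:
Round 1 (k=30): L=211 R=33
Round 2 (k=12): L=33 R=64
Round 3 (k=39): L=64 R=230
Round 4 (k=12): L=230 R=143
Round 5 (k=11): L=143 R=202
Round 6 (k=21): L=202 R=22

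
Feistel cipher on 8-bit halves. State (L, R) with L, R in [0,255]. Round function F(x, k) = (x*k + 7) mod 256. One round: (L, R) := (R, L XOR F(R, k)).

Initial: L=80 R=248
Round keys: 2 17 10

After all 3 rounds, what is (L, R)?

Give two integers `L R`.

Answer: 230 164

Derivation:
Round 1 (k=2): L=248 R=167
Round 2 (k=17): L=167 R=230
Round 3 (k=10): L=230 R=164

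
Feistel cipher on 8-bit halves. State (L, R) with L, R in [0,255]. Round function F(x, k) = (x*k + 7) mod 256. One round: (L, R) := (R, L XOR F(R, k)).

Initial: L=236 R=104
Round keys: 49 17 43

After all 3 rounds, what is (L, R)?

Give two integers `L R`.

Answer: 82 206

Derivation:
Round 1 (k=49): L=104 R=3
Round 2 (k=17): L=3 R=82
Round 3 (k=43): L=82 R=206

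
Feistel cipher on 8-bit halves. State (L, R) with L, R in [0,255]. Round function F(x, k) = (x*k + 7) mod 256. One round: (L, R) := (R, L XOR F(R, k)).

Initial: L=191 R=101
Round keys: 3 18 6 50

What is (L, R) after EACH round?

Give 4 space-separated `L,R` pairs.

Round 1 (k=3): L=101 R=137
Round 2 (k=18): L=137 R=204
Round 3 (k=6): L=204 R=70
Round 4 (k=50): L=70 R=127

Answer: 101,137 137,204 204,70 70,127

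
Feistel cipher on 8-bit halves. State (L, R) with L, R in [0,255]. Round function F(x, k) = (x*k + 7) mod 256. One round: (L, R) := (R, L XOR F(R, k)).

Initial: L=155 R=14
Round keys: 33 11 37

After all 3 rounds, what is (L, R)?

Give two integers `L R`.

Round 1 (k=33): L=14 R=78
Round 2 (k=11): L=78 R=111
Round 3 (k=37): L=111 R=92

Answer: 111 92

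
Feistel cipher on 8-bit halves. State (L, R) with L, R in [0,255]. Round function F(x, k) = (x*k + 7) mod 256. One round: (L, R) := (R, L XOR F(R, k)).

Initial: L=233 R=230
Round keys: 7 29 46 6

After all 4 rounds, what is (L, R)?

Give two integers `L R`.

Answer: 253 204

Derivation:
Round 1 (k=7): L=230 R=184
Round 2 (k=29): L=184 R=57
Round 3 (k=46): L=57 R=253
Round 4 (k=6): L=253 R=204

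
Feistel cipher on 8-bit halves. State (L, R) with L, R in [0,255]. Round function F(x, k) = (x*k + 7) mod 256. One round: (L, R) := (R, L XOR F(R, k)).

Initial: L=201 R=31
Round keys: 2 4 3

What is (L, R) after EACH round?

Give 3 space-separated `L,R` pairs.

Answer: 31,140 140,40 40,243

Derivation:
Round 1 (k=2): L=31 R=140
Round 2 (k=4): L=140 R=40
Round 3 (k=3): L=40 R=243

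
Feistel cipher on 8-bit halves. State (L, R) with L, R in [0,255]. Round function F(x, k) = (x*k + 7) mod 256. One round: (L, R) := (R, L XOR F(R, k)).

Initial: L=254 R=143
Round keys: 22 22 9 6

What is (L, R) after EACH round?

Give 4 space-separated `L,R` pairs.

Round 1 (k=22): L=143 R=175
Round 2 (k=22): L=175 R=158
Round 3 (k=9): L=158 R=58
Round 4 (k=6): L=58 R=253

Answer: 143,175 175,158 158,58 58,253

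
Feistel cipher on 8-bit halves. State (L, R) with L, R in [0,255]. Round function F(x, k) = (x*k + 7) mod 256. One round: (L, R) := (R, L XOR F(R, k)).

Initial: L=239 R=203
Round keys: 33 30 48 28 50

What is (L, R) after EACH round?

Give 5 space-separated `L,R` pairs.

Answer: 203,221 221,38 38,250 250,121 121,83

Derivation:
Round 1 (k=33): L=203 R=221
Round 2 (k=30): L=221 R=38
Round 3 (k=48): L=38 R=250
Round 4 (k=28): L=250 R=121
Round 5 (k=50): L=121 R=83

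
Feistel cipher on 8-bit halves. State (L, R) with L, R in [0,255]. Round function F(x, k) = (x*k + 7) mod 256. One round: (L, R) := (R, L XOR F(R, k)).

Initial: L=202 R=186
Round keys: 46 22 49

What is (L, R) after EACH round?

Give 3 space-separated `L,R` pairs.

Round 1 (k=46): L=186 R=185
Round 2 (k=22): L=185 R=87
Round 3 (k=49): L=87 R=23

Answer: 186,185 185,87 87,23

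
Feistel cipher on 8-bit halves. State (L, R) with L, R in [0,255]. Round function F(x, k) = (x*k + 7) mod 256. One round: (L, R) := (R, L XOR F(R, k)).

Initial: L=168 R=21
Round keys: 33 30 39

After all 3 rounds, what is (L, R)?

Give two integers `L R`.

Round 1 (k=33): L=21 R=20
Round 2 (k=30): L=20 R=74
Round 3 (k=39): L=74 R=89

Answer: 74 89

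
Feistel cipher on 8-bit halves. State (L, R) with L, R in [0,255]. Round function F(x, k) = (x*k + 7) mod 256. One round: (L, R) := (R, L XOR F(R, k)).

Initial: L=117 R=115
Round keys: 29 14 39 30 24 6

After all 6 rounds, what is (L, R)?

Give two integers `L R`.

Answer: 1 180

Derivation:
Round 1 (k=29): L=115 R=123
Round 2 (k=14): L=123 R=178
Round 3 (k=39): L=178 R=94
Round 4 (k=30): L=94 R=185
Round 5 (k=24): L=185 R=1
Round 6 (k=6): L=1 R=180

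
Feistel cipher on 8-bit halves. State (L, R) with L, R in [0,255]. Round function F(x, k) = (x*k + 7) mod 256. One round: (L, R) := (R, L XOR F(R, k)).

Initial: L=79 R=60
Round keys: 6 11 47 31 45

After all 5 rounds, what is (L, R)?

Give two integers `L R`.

Answer: 176 107

Derivation:
Round 1 (k=6): L=60 R=32
Round 2 (k=11): L=32 R=91
Round 3 (k=47): L=91 R=156
Round 4 (k=31): L=156 R=176
Round 5 (k=45): L=176 R=107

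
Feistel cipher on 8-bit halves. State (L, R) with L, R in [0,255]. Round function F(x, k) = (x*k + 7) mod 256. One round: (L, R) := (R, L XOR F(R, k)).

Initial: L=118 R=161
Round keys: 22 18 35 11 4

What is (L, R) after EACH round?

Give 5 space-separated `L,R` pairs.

Answer: 161,171 171,172 172,32 32,203 203,19

Derivation:
Round 1 (k=22): L=161 R=171
Round 2 (k=18): L=171 R=172
Round 3 (k=35): L=172 R=32
Round 4 (k=11): L=32 R=203
Round 5 (k=4): L=203 R=19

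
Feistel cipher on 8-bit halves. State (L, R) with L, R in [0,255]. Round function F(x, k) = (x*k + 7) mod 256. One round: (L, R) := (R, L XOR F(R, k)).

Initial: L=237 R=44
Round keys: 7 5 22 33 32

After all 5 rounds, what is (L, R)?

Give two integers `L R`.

Round 1 (k=7): L=44 R=214
Round 2 (k=5): L=214 R=25
Round 3 (k=22): L=25 R=251
Round 4 (k=33): L=251 R=123
Round 5 (k=32): L=123 R=156

Answer: 123 156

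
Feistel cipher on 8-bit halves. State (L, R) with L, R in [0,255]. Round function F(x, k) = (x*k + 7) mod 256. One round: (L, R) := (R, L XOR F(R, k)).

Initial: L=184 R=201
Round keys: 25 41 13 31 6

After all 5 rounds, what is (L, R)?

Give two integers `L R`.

Answer: 148 162

Derivation:
Round 1 (k=25): L=201 R=16
Round 2 (k=41): L=16 R=94
Round 3 (k=13): L=94 R=221
Round 4 (k=31): L=221 R=148
Round 5 (k=6): L=148 R=162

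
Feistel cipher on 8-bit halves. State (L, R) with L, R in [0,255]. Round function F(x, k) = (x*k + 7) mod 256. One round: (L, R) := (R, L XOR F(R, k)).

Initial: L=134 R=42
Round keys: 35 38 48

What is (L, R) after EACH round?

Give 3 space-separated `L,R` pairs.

Round 1 (k=35): L=42 R=67
Round 2 (k=38): L=67 R=211
Round 3 (k=48): L=211 R=212

Answer: 42,67 67,211 211,212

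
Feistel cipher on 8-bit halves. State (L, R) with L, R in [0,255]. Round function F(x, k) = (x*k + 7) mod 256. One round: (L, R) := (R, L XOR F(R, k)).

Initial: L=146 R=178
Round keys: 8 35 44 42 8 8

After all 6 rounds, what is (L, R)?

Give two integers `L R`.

Answer: 77 80

Derivation:
Round 1 (k=8): L=178 R=5
Round 2 (k=35): L=5 R=4
Round 3 (k=44): L=4 R=178
Round 4 (k=42): L=178 R=63
Round 5 (k=8): L=63 R=77
Round 6 (k=8): L=77 R=80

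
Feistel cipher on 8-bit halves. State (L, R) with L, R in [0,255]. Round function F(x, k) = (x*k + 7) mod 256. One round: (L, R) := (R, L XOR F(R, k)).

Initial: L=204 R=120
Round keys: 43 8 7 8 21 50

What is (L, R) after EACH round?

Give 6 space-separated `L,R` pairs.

Answer: 120,227 227,103 103,59 59,184 184,36 36,183

Derivation:
Round 1 (k=43): L=120 R=227
Round 2 (k=8): L=227 R=103
Round 3 (k=7): L=103 R=59
Round 4 (k=8): L=59 R=184
Round 5 (k=21): L=184 R=36
Round 6 (k=50): L=36 R=183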